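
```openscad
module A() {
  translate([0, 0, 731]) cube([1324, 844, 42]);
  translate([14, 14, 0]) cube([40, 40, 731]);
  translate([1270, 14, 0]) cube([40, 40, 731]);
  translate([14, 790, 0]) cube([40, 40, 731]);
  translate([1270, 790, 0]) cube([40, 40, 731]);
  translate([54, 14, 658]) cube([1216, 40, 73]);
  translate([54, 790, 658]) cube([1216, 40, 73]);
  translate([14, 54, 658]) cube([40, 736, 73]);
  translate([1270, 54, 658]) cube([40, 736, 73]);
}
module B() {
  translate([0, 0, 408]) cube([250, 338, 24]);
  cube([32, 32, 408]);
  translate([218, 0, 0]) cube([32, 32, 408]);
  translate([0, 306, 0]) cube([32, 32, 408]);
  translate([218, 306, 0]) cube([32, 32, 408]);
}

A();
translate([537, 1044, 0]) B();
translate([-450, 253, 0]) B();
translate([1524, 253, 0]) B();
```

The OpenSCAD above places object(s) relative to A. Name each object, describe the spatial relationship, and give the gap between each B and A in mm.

A is a table. B is a stool. Three stools sit around the table at the +y, −x, +x sides. The gap between each stool and the table is 200 mm.

Each stool's nearest face is 200 mm from the table's bounding box.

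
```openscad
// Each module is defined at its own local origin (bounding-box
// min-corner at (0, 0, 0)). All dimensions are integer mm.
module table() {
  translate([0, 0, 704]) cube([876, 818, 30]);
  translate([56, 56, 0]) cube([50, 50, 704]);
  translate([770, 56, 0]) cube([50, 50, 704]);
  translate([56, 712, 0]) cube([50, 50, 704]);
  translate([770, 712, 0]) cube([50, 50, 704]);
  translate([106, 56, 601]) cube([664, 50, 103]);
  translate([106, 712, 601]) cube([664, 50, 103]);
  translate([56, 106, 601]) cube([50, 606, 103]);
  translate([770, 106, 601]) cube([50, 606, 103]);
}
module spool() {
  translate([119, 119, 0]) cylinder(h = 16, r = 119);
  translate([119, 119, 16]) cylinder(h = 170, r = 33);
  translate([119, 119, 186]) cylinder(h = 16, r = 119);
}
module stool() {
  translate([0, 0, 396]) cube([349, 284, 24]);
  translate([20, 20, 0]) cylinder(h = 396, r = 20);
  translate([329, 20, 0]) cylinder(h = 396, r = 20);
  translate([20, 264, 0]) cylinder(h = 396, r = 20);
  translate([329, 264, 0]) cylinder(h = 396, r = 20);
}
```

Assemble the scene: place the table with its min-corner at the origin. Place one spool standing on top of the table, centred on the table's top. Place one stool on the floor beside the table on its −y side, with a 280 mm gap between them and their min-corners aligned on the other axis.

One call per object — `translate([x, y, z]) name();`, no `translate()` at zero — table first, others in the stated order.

table();
translate([319, 290, 734]) spool();
translate([0, -564, 0]) stool();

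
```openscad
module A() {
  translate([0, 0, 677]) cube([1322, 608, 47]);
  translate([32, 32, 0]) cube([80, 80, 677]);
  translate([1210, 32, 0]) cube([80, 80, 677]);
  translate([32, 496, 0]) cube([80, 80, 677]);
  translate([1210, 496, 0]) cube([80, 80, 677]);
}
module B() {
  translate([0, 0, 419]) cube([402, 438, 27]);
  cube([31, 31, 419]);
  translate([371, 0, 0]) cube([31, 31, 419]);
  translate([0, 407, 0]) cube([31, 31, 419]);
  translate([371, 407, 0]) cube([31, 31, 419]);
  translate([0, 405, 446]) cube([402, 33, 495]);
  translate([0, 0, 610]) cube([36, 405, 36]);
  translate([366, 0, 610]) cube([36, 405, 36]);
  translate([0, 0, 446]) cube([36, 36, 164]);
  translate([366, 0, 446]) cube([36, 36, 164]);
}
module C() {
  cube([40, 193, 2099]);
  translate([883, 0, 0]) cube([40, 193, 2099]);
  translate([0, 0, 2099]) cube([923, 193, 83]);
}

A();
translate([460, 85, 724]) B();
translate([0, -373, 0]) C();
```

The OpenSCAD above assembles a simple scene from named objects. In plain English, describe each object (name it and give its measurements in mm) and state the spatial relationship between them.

A is a table: top 1322 mm (x) × 608 mm (y), 47 mm thick, upper face at z = 724 mm, on four 80×80 mm square legs, each inset 32 mm from the nearest pair of top edges, running from z = 0 to the bottom of the top.

B is a chair: 402×438 mm seat, 27 mm thick, top at z = 446 mm, on four 31 mm square corner legs flush with the seat edges. A 33 mm thick backrest slab spans the full seat width, extending 495 mm above the seat top, its back face flush with the seat's +y edge. Two armrests of 36×36 mm section run along each side from the seat's front edge to the front of the backrest, top faces 200 mm above the seat top and outer faces flush with the seat's x-edges; a 36×36 mm post under the front of each armrest stands on the seat at the front corner.

C is a rectangular door frame: two vertical jambs of 40×193 mm section, 2099 mm tall, with a clear opening 843 mm wide between their inner faces. A header 83 mm tall and 193 mm deep lies on top of the jambs and spans the full outside width.

The chair is on top of the table, centred. The door frame is on the floor beside the table on its −y side.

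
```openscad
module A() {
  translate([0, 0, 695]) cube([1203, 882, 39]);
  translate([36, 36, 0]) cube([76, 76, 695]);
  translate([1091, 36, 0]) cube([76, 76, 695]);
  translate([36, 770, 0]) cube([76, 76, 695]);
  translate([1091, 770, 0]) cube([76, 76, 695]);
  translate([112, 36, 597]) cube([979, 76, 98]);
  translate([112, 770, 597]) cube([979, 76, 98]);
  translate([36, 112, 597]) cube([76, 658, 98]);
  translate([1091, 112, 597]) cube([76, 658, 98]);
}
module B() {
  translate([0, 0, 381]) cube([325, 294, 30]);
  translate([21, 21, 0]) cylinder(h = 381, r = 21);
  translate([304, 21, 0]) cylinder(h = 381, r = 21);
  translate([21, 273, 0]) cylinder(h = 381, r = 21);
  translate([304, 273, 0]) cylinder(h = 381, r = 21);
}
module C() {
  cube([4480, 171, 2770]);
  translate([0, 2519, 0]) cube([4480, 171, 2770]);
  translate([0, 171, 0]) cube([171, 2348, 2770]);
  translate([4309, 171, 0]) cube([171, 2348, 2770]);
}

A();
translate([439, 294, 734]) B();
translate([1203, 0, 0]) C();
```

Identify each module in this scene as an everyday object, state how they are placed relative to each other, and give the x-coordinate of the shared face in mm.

The table's +x face and the house frame's −x face are both at x = 1203 mm.

A is a table. B is a stool. C is a house frame. The stool is on top of the table, centred. The house frame is against the table's +x side, with their −y faces flush. The x-coordinate of the shared face is 1203 mm.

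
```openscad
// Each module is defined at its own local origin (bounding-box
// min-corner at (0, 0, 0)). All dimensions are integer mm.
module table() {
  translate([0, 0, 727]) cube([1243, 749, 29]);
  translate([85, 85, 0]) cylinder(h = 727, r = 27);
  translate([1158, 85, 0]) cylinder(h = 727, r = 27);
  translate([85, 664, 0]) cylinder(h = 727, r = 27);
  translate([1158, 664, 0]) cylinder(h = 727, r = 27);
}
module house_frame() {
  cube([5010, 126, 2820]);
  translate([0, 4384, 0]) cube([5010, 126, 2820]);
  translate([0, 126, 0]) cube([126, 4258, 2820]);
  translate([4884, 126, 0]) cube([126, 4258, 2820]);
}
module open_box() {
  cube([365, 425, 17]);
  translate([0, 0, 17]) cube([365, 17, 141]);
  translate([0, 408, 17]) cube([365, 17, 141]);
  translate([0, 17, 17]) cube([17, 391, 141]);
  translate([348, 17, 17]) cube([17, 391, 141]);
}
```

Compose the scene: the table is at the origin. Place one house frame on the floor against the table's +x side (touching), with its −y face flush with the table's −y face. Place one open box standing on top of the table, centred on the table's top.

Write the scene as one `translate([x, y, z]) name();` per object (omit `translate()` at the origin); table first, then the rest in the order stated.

table();
translate([1243, 0, 0]) house_frame();
translate([439, 162, 756]) open_box();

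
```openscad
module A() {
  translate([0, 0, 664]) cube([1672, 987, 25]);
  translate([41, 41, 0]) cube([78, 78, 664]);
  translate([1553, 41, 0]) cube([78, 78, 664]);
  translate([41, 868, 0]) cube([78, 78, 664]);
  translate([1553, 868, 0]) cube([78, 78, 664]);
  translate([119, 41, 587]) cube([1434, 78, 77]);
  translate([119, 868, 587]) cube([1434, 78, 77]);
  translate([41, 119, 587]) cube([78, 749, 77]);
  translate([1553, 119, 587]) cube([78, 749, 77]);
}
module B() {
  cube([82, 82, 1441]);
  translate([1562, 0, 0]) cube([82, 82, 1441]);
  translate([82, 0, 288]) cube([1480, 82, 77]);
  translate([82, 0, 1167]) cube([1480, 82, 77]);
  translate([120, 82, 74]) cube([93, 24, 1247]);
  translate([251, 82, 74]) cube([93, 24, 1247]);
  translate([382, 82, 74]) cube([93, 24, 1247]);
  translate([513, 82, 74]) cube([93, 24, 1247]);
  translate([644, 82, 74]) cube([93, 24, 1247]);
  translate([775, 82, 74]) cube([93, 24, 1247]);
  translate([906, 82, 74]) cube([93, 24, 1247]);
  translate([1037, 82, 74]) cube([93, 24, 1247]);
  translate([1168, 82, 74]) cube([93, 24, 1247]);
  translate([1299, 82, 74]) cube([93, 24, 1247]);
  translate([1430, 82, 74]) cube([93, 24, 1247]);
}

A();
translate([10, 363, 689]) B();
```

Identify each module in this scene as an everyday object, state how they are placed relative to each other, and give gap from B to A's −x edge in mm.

A is a table. B is a fence section. The fence section is on top of the table. The gap from the fence section to the table's −x edge is 10 mm.

The fence section's min-x is at 10; the table's min-x is 0; gap = 10 mm.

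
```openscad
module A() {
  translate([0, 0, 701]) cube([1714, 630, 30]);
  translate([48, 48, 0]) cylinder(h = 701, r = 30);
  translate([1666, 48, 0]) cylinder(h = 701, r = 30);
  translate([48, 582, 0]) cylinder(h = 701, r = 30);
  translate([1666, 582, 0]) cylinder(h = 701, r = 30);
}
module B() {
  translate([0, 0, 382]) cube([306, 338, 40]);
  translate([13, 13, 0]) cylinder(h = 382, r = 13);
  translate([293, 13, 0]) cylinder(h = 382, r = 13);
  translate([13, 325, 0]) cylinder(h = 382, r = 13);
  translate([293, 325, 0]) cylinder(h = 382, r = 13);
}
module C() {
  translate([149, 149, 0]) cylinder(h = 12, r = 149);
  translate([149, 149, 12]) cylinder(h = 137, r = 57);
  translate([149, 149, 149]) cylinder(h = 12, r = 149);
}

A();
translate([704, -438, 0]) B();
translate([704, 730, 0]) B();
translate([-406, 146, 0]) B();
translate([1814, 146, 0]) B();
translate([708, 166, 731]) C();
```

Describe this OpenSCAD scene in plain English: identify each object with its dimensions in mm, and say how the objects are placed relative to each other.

A is a table with a 1714×630 mm rectangular top, 30 mm thick, top surface at z = 731 mm, supported by four round legs of 60 mm diameter, each leg's bounding box inset 18 mm from the nearest pair of top edges, running from the floor.

B is a simple wooden stool: a rectangular seat 306 mm (x) by 338 mm (y), 40 mm thick, top face at z = 422 mm, on four round legs, each 26 mm in diameter. The legs rest on z = 0, each leg's axis is inset half a diameter from the nearest pair of seat edges (so the leg's bounding box is flush with the corner).

C is a spool: two coaxial disc flanges of radius 149 mm and thickness 12 mm, joined by a core cylinder of radius 57 mm and height 137 mm. The lower flange rests on z = 0 and the three cylinders share a vertical axis.

Four stools sit around the table at the −y, +y, −x, +x sides. The spool is on top of the table, centred.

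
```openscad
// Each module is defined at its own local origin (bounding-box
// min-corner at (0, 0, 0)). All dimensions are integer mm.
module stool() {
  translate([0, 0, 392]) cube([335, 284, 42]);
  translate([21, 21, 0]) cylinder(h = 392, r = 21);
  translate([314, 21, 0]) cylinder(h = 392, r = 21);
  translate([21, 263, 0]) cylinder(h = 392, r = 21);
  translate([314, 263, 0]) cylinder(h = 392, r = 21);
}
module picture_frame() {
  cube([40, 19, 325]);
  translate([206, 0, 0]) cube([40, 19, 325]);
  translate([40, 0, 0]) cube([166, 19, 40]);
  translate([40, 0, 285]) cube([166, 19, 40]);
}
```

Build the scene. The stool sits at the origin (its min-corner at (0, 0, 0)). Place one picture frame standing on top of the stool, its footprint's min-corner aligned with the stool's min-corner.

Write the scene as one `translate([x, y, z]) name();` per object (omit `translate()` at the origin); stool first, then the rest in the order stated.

stool();
translate([0, 0, 434]) picture_frame();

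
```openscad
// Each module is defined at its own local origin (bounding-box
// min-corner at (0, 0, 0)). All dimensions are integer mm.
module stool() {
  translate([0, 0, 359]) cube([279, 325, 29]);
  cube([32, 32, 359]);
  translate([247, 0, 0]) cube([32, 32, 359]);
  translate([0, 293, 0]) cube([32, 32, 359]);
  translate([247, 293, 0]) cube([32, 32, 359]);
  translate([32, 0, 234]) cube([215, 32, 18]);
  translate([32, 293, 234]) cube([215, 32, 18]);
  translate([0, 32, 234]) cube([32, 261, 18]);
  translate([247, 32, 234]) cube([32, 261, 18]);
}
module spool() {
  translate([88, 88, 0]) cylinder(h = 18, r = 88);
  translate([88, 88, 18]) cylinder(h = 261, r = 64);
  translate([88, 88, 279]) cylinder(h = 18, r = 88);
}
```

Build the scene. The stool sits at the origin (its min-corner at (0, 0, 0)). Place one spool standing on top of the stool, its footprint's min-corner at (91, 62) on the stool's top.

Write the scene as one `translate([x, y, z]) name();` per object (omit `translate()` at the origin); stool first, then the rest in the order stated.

stool();
translate([91, 62, 388]) spool();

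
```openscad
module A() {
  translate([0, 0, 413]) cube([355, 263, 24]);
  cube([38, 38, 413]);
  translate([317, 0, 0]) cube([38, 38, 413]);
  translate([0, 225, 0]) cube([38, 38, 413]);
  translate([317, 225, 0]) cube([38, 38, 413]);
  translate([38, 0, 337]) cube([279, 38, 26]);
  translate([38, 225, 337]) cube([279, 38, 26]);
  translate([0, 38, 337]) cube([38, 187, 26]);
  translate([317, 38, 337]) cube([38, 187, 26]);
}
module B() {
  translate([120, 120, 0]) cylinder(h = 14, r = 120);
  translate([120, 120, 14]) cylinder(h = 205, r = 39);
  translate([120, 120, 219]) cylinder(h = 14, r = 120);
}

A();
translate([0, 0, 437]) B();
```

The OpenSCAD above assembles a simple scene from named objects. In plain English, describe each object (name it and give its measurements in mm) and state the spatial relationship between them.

A is a four-legged stool. The seat is a 355×263×24 mm slab whose top surface is at z = 437 mm; four square legs, each 38×38 mm in cross-section, run from the floor (z = 0) to the underside of the seat, each flush with a corner of the seat. Four stretchers, 38 mm wide and 26 mm tall, connect adjacent legs with their undersides at z = 337 mm, each running between the inner faces of the legs it joins and aligned with the legs' outer faces on the other axis.

B is a spool: two coaxial disc flanges of radius 120 mm and thickness 14 mm, joined by a core cylinder of radius 39 mm and height 205 mm. The lower flange rests on z = 0 and the three cylinders share a vertical axis.

The spool is on top of the stool.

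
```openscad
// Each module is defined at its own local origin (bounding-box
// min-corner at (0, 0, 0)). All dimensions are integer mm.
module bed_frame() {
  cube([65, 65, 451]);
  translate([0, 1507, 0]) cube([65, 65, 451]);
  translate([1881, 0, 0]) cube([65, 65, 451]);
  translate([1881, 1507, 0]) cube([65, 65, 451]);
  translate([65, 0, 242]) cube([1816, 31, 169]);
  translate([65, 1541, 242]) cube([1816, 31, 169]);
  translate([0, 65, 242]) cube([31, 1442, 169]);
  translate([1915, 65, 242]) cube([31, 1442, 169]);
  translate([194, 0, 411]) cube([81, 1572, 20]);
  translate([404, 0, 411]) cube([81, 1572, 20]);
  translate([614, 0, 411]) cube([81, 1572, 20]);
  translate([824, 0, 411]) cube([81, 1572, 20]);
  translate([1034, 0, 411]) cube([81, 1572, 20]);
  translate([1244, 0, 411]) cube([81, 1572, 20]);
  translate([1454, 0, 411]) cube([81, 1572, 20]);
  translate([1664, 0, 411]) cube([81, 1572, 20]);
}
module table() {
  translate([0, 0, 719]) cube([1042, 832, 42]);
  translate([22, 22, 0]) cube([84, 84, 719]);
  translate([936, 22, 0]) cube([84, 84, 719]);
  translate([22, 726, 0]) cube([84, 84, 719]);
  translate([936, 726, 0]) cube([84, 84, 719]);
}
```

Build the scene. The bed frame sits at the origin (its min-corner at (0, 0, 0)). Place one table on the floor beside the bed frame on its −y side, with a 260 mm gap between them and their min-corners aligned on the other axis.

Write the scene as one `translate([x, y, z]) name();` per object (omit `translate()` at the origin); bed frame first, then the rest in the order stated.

bed_frame();
translate([0, -1092, 0]) table();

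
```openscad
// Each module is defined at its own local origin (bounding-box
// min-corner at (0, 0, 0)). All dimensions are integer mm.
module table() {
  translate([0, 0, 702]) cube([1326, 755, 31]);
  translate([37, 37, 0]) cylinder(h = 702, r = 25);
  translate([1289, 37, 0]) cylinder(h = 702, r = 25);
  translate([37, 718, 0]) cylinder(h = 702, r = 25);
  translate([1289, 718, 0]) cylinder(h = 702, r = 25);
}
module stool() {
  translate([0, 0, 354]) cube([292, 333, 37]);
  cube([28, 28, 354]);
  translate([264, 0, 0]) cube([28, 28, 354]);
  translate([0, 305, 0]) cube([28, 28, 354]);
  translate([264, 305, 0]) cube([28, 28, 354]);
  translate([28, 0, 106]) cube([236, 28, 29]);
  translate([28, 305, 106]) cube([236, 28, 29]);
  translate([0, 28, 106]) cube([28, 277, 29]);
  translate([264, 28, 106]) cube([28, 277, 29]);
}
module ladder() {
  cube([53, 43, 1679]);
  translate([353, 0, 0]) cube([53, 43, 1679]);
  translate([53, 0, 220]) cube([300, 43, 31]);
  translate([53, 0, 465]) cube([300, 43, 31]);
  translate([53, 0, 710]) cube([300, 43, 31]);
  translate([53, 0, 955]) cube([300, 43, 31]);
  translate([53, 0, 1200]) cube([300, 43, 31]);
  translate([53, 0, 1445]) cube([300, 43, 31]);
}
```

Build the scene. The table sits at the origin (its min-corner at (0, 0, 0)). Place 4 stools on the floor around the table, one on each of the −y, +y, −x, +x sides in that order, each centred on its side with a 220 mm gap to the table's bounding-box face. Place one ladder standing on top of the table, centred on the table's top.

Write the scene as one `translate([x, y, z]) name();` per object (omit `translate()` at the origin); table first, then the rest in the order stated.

table();
translate([517, -553, 0]) stool();
translate([517, 975, 0]) stool();
translate([-512, 211, 0]) stool();
translate([1546, 211, 0]) stool();
translate([460, 356, 733]) ladder();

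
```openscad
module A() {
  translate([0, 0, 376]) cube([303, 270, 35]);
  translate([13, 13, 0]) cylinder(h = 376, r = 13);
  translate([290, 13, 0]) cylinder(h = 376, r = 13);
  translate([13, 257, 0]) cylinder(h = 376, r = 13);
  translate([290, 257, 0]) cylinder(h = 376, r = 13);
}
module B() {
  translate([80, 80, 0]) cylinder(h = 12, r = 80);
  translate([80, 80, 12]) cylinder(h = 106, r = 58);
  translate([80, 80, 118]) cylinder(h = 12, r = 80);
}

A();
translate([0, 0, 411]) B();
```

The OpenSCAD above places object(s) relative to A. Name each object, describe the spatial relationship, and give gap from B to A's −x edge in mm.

A is a stool. B is a spool. The spool is on top of the stool. The gap from the spool to the stool's −x edge is 0 mm.

The spool's min-x is at 0; the stool's min-x is 0; gap = 0 mm.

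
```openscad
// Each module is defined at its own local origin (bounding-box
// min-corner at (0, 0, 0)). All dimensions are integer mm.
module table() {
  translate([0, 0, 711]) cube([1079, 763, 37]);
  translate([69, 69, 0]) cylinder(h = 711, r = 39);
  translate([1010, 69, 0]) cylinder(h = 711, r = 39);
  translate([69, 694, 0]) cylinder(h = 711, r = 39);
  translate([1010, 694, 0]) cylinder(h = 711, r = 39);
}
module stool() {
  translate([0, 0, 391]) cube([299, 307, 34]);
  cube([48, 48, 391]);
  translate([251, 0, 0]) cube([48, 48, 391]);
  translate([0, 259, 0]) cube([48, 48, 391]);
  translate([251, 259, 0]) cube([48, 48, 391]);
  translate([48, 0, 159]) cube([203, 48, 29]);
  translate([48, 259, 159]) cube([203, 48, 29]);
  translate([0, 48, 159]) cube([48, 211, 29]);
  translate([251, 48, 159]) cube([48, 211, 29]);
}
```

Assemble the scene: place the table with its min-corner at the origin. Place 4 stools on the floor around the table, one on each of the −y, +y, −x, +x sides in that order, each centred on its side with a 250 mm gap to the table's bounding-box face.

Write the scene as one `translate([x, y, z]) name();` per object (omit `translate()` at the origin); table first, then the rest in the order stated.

table();
translate([390, -557, 0]) stool();
translate([390, 1013, 0]) stool();
translate([-549, 228, 0]) stool();
translate([1329, 228, 0]) stool();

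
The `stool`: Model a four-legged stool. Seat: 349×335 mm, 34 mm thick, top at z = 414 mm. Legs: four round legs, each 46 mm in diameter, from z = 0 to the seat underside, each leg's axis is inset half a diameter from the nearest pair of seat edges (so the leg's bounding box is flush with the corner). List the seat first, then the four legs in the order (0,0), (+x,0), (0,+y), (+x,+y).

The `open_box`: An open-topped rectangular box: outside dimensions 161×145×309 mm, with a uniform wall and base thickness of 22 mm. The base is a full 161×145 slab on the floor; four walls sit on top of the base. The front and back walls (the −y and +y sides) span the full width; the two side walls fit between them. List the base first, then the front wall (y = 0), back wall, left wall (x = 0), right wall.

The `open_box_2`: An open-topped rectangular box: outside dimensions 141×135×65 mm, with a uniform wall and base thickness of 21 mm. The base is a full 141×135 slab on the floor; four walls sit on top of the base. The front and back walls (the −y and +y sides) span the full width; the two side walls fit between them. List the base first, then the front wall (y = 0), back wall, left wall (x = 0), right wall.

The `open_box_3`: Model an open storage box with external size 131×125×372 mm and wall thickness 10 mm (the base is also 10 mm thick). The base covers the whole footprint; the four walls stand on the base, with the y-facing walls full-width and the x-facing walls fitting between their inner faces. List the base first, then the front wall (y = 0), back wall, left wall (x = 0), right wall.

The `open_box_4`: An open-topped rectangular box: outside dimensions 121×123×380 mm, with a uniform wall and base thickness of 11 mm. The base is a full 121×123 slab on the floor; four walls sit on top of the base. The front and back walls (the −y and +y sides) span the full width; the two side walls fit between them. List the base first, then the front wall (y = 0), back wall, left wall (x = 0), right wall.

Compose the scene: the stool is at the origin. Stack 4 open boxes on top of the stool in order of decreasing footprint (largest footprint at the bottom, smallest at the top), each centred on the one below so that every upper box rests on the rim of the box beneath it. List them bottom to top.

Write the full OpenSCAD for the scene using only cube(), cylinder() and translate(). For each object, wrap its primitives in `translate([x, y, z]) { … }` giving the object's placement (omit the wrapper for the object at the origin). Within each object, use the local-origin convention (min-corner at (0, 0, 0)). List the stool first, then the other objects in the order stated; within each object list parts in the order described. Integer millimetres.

translate([0, 0, 380]) cube([349, 335, 34]);
translate([23, 23, 0]) cylinder(h = 380, r = 23);
translate([326, 23, 0]) cylinder(h = 380, r = 23);
translate([23, 312, 0]) cylinder(h = 380, r = 23);
translate([326, 312, 0]) cylinder(h = 380, r = 23);
translate([94, 95, 414]) {
  cube([161, 145, 22]);
  translate([0, 0, 22]) cube([161, 22, 287]);
  translate([0, 123, 22]) cube([161, 22, 287]);
  translate([0, 22, 22]) cube([22, 101, 287]);
  translate([139, 22, 22]) cube([22, 101, 287]);
}
translate([104, 100, 723]) {
  cube([141, 135, 21]);
  translate([0, 0, 21]) cube([141, 21, 44]);
  translate([0, 114, 21]) cube([141, 21, 44]);
  translate([0, 21, 21]) cube([21, 93, 44]);
  translate([120, 21, 21]) cube([21, 93, 44]);
}
translate([109, 105, 788]) {
  cube([131, 125, 10]);
  translate([0, 0, 10]) cube([131, 10, 362]);
  translate([0, 115, 10]) cube([131, 10, 362]);
  translate([0, 10, 10]) cube([10, 105, 362]);
  translate([121, 10, 10]) cube([10, 105, 362]);
}
translate([114, 106, 1160]) {
  cube([121, 123, 11]);
  translate([0, 0, 11]) cube([121, 11, 369]);
  translate([0, 112, 11]) cube([121, 11, 369]);
  translate([0, 11, 11]) cube([11, 101, 369]);
  translate([110, 11, 11]) cube([11, 101, 369]);
}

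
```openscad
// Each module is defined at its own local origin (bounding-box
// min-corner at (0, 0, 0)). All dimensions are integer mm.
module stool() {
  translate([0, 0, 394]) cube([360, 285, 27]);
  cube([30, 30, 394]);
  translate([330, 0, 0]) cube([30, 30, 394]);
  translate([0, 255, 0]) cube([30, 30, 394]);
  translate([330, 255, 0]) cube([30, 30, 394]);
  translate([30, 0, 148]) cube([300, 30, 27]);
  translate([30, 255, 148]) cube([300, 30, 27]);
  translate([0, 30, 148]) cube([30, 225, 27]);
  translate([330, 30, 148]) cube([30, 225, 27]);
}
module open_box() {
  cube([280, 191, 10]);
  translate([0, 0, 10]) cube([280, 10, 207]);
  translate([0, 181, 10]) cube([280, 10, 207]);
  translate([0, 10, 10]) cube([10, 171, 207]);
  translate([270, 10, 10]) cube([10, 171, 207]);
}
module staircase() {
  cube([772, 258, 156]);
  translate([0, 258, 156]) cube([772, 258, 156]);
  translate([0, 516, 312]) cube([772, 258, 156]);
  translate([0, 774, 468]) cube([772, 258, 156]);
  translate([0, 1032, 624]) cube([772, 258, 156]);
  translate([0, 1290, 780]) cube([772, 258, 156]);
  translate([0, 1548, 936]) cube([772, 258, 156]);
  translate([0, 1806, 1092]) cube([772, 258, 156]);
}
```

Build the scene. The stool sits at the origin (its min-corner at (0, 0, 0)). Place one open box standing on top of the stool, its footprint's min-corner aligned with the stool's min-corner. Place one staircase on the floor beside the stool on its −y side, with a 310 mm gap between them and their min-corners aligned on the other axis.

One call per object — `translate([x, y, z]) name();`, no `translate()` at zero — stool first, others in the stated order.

stool();
translate([0, 0, 421]) open_box();
translate([0, -2374, 0]) staircase();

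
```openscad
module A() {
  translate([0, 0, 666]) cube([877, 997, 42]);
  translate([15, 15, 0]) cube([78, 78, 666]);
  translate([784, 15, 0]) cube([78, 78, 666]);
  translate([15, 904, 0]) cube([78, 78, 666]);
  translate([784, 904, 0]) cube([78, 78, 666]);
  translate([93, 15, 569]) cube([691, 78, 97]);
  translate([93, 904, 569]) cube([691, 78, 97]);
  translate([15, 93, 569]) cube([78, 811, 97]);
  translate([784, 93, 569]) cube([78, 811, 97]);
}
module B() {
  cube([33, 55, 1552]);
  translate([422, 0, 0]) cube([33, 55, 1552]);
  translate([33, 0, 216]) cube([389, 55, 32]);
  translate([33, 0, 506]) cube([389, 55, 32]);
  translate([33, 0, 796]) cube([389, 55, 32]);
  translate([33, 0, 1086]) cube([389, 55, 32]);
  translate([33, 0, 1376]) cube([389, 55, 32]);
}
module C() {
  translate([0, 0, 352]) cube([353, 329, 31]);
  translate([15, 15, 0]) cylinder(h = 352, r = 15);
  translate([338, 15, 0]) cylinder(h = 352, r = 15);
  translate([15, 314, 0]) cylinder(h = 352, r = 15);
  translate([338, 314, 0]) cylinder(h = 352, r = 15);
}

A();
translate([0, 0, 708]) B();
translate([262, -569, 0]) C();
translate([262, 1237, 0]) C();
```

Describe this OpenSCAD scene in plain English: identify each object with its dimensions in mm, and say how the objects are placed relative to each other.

A is a table with a 877×997 mm rectangular top, 42 mm thick, top surface at z = 708 mm, supported by four 78×78 mm square legs, each inset 15 mm from the nearest pair of top edges, running from the floor. Four apron rails, 78 mm thick and 97 mm tall, run between adjacent legs with their top edges flush with the underside of the top and their outer faces flush with the legs' outer faces.

B is a straight ladder. Two 33×55 mm vertical rails, 1552 mm tall, stand 455 mm apart (outside-to-outside) with their front faces coplanar on the −y side. 5 rungs, each 55 mm deep and 32 mm tall, span between the inner faces of the rails, front faces flush with the rails. The lowest rung's underside is at z = 216 mm and rungs are spaced 290 mm apart (underside to underside).

C is a simple wooden stool: a rectangular seat 353 mm (x) by 329 mm (y), 31 mm thick, top face at z = 383 mm, on four round legs, each 30 mm in diameter. The legs rest on z = 0, each leg's axis is inset half a diameter from the nearest pair of seat edges (so the leg's bounding box is flush with the corner).

The ladder is on top of the table. Two stools sit around the table at the −y, +y sides.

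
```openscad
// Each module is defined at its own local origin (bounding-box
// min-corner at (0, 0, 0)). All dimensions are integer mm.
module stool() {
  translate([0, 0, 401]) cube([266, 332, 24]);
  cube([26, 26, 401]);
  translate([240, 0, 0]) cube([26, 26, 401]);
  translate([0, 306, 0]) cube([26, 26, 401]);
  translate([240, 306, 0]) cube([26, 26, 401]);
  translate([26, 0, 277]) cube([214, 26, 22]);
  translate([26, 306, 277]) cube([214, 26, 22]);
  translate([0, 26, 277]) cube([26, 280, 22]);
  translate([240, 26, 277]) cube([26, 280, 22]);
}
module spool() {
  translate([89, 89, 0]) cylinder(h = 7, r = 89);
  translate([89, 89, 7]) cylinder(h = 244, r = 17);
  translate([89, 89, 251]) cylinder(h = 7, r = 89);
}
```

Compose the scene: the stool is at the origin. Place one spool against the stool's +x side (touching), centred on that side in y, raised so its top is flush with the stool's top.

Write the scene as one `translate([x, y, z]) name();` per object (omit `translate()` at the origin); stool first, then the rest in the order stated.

stool();
translate([266, 77, 167]) spool();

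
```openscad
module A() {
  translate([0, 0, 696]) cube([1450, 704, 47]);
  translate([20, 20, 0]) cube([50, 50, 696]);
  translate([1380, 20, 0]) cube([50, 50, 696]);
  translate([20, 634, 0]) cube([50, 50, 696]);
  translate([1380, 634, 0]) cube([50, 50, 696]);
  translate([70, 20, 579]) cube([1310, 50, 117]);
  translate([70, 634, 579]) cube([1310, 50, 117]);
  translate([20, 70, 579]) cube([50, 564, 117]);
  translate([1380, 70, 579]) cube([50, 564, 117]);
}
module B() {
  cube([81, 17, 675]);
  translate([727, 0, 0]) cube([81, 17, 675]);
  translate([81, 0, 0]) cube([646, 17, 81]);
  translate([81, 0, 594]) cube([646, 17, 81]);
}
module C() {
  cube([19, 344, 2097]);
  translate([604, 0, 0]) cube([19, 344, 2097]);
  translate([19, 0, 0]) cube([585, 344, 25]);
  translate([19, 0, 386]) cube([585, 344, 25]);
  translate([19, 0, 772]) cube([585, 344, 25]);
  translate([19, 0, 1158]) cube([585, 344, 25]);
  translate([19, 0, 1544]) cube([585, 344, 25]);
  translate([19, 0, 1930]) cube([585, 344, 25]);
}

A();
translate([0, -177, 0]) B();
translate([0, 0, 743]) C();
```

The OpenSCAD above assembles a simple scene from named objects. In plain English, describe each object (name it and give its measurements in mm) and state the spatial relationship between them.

A is a rectangular dining table. The top is 1450×704×47 mm with its upper surface at z = 743 mm. It stands on four 50×50 mm square legs, each inset 20 mm from the nearest pair of top edges, running from the floor to the underside of the top. Four apron rails, 50 mm thick and 117 mm tall, run between adjacent legs with their top edges flush with the underside of the top and their outer faces flush with the legs' outer faces.

B is a picture frame with a 646×513 mm rectangular opening (x by z) and a uniform 81 mm border on every side. Frame depth is 17 mm along y. It is built from two vertical stiles running the full outside height and two horizontal rails spanning the gap between the stiles.

C is a bookshelf 623 mm wide overall, 344 mm deep and 2097 mm tall. The two sides are 19 mm thick vertical panels. 6 horizontal shelves of 25 mm thickness span between the inner faces of the sides; the lowest shelf sits on the floor and shelves are stacked with a clear vertical gap of 361 mm between each pair.

The picture frame is on the floor beside the table on its −y side. The bookshelf is on top of the table.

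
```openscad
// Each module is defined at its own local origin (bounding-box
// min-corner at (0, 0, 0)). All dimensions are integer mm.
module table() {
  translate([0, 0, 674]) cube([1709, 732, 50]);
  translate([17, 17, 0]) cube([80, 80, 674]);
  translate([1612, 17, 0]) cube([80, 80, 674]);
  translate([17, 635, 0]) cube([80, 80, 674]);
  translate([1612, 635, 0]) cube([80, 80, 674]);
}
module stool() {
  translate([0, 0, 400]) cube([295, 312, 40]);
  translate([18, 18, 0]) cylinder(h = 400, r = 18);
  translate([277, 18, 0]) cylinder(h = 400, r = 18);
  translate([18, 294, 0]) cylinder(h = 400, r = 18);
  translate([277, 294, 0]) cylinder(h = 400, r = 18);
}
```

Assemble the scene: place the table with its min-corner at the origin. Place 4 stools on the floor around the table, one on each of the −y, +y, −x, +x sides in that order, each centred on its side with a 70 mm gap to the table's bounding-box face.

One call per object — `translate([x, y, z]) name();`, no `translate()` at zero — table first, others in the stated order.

table();
translate([707, -382, 0]) stool();
translate([707, 802, 0]) stool();
translate([-365, 210, 0]) stool();
translate([1779, 210, 0]) stool();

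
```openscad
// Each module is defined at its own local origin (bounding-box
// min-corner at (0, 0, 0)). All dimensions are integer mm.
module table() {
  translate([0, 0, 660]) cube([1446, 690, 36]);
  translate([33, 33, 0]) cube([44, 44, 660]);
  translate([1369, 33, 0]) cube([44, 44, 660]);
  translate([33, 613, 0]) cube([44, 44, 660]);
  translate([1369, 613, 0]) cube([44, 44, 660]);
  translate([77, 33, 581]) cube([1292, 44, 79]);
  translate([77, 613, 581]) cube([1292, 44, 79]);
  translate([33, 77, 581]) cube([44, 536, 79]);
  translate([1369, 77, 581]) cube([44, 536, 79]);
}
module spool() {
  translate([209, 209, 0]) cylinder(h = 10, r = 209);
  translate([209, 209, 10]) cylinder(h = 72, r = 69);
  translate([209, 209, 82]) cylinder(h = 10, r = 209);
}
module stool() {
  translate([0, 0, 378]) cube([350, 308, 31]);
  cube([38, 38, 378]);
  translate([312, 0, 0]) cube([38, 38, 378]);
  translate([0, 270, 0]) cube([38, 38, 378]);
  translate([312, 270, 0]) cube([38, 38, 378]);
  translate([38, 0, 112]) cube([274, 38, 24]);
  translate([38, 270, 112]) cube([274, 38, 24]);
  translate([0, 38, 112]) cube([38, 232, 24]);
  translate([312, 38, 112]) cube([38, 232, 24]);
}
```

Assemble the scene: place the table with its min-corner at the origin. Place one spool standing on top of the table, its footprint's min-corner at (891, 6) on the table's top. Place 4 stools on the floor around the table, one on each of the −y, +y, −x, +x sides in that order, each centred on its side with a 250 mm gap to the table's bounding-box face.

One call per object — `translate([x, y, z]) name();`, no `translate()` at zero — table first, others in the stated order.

table();
translate([891, 6, 696]) spool();
translate([548, -558, 0]) stool();
translate([548, 940, 0]) stool();
translate([-600, 191, 0]) stool();
translate([1696, 191, 0]) stool();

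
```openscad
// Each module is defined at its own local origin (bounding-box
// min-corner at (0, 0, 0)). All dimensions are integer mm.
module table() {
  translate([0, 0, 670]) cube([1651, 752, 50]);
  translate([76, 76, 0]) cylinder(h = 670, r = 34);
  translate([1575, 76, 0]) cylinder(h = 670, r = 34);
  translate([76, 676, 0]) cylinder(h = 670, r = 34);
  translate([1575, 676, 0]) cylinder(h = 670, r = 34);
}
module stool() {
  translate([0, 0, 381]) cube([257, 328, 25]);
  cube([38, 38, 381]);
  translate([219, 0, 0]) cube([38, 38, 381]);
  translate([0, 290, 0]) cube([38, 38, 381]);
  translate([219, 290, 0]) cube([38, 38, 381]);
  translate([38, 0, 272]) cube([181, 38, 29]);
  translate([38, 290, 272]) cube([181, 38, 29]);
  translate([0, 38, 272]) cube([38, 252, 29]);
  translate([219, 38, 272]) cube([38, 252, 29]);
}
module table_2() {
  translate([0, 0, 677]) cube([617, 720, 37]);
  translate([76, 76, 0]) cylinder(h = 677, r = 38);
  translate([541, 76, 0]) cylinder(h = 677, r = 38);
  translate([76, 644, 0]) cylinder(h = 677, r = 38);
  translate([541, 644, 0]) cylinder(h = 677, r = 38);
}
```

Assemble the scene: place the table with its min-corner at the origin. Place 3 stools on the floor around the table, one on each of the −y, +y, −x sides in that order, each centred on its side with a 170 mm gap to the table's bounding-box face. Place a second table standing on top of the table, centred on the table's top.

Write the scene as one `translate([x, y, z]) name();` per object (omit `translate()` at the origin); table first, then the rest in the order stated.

table();
translate([697, -498, 0]) stool();
translate([697, 922, 0]) stool();
translate([-427, 212, 0]) stool();
translate([517, 16, 720]) table_2();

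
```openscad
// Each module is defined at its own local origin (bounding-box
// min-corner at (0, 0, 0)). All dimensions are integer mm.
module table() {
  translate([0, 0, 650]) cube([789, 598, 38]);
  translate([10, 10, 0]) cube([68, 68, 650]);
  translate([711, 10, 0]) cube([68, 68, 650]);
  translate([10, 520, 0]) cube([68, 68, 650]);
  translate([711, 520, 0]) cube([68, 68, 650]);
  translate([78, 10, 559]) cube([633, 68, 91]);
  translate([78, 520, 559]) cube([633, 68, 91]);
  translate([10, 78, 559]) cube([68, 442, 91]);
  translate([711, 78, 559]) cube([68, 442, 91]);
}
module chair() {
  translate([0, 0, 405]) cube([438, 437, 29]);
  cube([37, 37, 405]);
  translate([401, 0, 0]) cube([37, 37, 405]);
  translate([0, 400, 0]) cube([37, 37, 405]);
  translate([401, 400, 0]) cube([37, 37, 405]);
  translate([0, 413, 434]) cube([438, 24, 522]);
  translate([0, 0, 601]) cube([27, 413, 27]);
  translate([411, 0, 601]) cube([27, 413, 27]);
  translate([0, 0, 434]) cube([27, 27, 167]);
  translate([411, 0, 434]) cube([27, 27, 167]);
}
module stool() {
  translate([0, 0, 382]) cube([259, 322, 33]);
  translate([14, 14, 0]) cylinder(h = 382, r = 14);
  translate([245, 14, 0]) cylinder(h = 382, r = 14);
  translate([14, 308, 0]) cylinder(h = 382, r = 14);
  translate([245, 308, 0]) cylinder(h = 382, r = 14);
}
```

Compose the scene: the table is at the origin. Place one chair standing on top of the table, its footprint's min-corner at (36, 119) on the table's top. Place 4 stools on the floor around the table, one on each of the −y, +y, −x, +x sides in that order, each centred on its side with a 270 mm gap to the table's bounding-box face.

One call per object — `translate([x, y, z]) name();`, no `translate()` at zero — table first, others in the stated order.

table();
translate([36, 119, 688]) chair();
translate([265, -592, 0]) stool();
translate([265, 868, 0]) stool();
translate([-529, 138, 0]) stool();
translate([1059, 138, 0]) stool();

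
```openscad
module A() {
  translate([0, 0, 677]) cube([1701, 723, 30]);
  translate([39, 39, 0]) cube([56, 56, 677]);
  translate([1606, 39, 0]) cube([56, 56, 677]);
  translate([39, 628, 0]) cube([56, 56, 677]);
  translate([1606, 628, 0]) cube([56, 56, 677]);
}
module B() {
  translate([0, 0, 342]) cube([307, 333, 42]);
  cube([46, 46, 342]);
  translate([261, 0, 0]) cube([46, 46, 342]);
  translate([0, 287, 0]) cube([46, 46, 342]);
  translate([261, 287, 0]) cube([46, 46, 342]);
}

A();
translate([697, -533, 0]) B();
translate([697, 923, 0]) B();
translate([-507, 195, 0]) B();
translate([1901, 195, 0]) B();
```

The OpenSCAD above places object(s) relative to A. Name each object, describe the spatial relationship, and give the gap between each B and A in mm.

Each stool's nearest face is 200 mm from the table's bounding box.

A is a table. B is a stool. Four stools sit around the table at the −y, +y, −x, +x sides. The gap between each stool and the table is 200 mm.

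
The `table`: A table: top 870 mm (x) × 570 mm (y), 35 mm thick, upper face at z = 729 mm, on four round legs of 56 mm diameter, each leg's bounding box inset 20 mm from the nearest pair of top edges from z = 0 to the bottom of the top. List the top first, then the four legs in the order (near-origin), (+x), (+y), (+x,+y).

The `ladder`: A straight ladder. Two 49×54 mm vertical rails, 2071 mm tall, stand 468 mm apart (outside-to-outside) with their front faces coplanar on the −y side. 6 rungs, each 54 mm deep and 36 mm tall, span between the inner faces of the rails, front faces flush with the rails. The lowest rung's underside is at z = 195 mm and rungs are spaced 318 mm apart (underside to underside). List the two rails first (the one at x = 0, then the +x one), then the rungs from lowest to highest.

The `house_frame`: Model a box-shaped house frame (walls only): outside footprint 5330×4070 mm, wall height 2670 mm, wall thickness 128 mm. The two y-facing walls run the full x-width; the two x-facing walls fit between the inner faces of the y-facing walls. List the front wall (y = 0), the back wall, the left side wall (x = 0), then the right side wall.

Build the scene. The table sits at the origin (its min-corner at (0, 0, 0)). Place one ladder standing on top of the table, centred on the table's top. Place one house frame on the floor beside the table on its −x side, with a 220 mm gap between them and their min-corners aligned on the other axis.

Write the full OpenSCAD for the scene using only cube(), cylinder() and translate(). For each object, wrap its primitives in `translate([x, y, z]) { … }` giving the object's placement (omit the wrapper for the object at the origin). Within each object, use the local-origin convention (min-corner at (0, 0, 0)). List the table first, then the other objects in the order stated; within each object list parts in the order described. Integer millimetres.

translate([0, 0, 694]) cube([870, 570, 35]);
translate([48, 48, 0]) cylinder(h = 694, r = 28);
translate([822, 48, 0]) cylinder(h = 694, r = 28);
translate([48, 522, 0]) cylinder(h = 694, r = 28);
translate([822, 522, 0]) cylinder(h = 694, r = 28);
translate([201, 258, 729]) {
  cube([49, 54, 2071]);
  translate([419, 0, 0]) cube([49, 54, 2071]);
  translate([49, 0, 195]) cube([370, 54, 36]);
  translate([49, 0, 513]) cube([370, 54, 36]);
  translate([49, 0, 831]) cube([370, 54, 36]);
  translate([49, 0, 1149]) cube([370, 54, 36]);
  translate([49, 0, 1467]) cube([370, 54, 36]);
  translate([49, 0, 1785]) cube([370, 54, 36]);
}
translate([-5550, 0, 0]) {
  cube([5330, 128, 2670]);
  translate([0, 3942, 0]) cube([5330, 128, 2670]);
  translate([0, 128, 0]) cube([128, 3814, 2670]);
  translate([5202, 128, 0]) cube([128, 3814, 2670]);
}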